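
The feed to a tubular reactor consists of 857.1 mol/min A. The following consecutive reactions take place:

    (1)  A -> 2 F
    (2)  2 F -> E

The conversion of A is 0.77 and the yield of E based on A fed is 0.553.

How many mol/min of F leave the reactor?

Conversion of A: A consumed = 1ξ₁ = 0.77 × 857.1 → ξ₁ = 660 mol/min.
Yield of E: 1ξ₂ / 857.1 = 0.553 → ξ₂ = 474 mol/min.
Outlet amounts (n = n₀ + Σ ν·ξ):
  A: 857.1 − 1(660) = 197.1
  F: 0 + 2(660) − 2(474) = 372
  E: 0 + 1(474) = 474

372 mol/min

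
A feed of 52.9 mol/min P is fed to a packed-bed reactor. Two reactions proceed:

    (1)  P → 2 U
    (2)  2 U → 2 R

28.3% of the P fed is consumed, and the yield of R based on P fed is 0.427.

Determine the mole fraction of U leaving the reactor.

Conversion of P: P consumed = 1ξ₁ = 0.283 × 52.9 → ξ₁ = 14.97 mol/min.
Yield of R: 2ξ₂ / 52.9 = 0.427 → ξ₂ = 11.29 mol/min.
Outlet amounts (n = n₀ + Σ ν·ξ):
  P: 52.9 − 1(14.97) = 37.93
  U: 0 + 2(14.97) − 2(11.29) = 7.353
  R: 0 + 2(11.29) = 22.59
Total out = 67.87 mol/min; y_U = 7.353 / 67.87 = 0.1083.

0.108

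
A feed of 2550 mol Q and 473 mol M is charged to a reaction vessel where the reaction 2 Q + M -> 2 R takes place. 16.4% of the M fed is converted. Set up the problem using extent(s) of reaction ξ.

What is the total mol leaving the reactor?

2950 mol

M reacted = 0.164 × 473 = 77.57 mol; ν_M = −1, so ξ = 77.57/1 = 77.57 mol.
Outlet amounts (n = n₀ + ν ξ):
  Q: 2550 − 2(77.57) = 2395
  M: 473 − 1(77.57) = 395.4
  R: 0 + 2(77.57) = 155.1
Total out = 2395 + 395.4 + 155.1 = 2945 mol.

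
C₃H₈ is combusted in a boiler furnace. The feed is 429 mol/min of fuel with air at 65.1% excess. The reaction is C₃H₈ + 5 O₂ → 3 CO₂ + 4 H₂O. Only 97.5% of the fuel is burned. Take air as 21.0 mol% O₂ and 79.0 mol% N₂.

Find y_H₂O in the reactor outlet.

Stoichiometric O₂ = 5 × 429 = 2145 mol/min; O₂ fed = 2145 × 1.651 = 3541 mol/min.
N₂ fed = 3541 × 79/21 = 13320 mol/min.
Fuel reacted = 0.975 × 429 → ξ = 418.3 mol/min.
Outlet (n = n₀ + ν ξ):
  C₃H₈: 429 − 1(418.3) = 10.73
  O₂: 3541 − 5(418.3) = 1450
  N₂: 13320 (inert)
  CO₂: 0 + 3(418.3) = 1255
  H₂O: 0 + 4(418.3) = 1673
Total out = 17710 mol/min; y_H₂O = 1673 / 17710 = 0.09447.

0.0945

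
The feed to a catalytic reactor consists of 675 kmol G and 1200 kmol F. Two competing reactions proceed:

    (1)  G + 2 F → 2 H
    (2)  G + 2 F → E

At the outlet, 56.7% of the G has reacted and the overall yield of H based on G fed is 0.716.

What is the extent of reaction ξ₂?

Yield of H: 2ξ₁ / 675 = 0.716 → ξ₁ = 241.6 kmol.
Conversion of G: 1ξ₁ + 1ξ₂ = 0.567 × 675 = 382.7 → ξ₂ = 141.1 kmol.
Outlet amounts (n = n₀ + Σ ν·ξ):
  G: 675 − 1(241.6) − 1(141.1) = 292.3
  F: 1200 − 2(241.6) − 2(141.1) = 434.6
  H: 0 + 2(241.6) = 483.3
  E: 0 + 1(141.1) = 141.1

ξ₂ = 141 kmol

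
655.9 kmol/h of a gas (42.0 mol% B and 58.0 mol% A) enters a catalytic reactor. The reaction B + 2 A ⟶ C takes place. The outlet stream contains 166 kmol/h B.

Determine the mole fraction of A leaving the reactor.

0.37

For B: n = n₀ − 1ξ → 166 = 275.5 − 1ξ, giving ξ = 109.5 kmol/h.
Outlet amounts (n = n₀ + ν ξ):
  B: 275.5 − 1(109.5) = 166
  A: 380.4 − 2(109.5) = 161.5
  C: 0 + 1(109.5) = 109.5
Total out = 436.9 kmol/h; y_A = 161.5 / 436.9 = 0.3695.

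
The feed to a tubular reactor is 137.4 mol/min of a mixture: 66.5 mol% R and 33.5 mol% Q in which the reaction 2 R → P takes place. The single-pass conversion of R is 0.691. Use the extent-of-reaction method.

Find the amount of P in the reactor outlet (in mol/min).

31.6 mol/min

R reacted = 0.691 × 91.37 = 63.14 mol/min; ν_R = −2, so ξ = 63.14/2 = 31.57 mol/min.
Outlet amounts (n = n₀ + ν ξ):
  R: 91.37 − 2(31.57) = 28.23
  P: 0 + 1(31.57) = 31.57
  Q: 46.03 (inert)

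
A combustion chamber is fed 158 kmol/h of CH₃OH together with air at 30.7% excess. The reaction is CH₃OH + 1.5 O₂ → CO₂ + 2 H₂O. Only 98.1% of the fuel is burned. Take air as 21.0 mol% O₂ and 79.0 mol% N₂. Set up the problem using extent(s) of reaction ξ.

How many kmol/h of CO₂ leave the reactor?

155 kmol/h

Stoichiometric O₂ = 1.5 × 158 = 237 kmol/h; O₂ fed = 237 × 1.307 = 309.8 kmol/h.
N₂ fed = 309.8 × 79/21 = 1165 kmol/h.
Fuel reacted = 0.981 × 158 → ξ = 155 kmol/h.
Outlet (n = n₀ + ν ξ):
  CH₃OH: 158 − 1(155) = 3.002
  O₂: 309.8 − 1.5(155) = 77.26
  N₂: 1165 (inert)
  CO₂: 0 + 1(155) = 155
  H₂O: 0 + 2(155) = 310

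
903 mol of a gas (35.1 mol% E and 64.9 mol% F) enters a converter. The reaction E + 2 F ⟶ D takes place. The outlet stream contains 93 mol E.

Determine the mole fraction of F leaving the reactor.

For E: n = n₀ − 1ξ → 93 = 317 − 1ξ, giving ξ = 224 mol.
Outlet amounts (n = n₀ + ν ξ):
  E: 317 − 1(224) = 93
  F: 586 − 2(224) = 138.1
  D: 0 + 1(224) = 224
Total out = 455.1 mol; y_F = 138.1 / 455.1 = 0.3035.

0.304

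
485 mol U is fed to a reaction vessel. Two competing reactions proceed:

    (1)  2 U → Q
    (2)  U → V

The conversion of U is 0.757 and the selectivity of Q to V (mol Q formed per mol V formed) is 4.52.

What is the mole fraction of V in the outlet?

Conversion of U: U consumed = 0.757 × 485 = 367.1 mol = 2ξ₁ + 1ξ₂.
Selectivity: 1ξ₁ / (1ξ₂) = 4.52 → ξ₁ = 4.52 ξ₂.
Substitute: (2·4.52 + 1) ξ₂ = 367.1 → ξ₂ = 36.57 mol, ξ₁ = 165.3 mol.
Outlet amounts (n = n₀ + Σ ν·ξ):
  U: 485 − 2(165.3) − 1(36.57) = 117.9
  Q: 0 + 1(165.3) = 165.3
  V: 0 + 1(36.57) = 36.57
Total out = 319.7 mol; y_V = 36.57 / 319.7 = 0.1144.

0.114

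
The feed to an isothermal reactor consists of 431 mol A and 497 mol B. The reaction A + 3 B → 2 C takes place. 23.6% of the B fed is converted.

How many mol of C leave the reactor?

B reacted = 0.236 × 497 = 117.3 mol; ν_B = −3, so ξ = 117.3/3 = 39.1 mol.
Outlet amounts (n = n₀ + ν ξ):
  A: 431 − 1(39.1) = 391.9
  B: 497 − 3(39.1) = 379.7
  C: 0 + 2(39.1) = 78.19

78.2 mol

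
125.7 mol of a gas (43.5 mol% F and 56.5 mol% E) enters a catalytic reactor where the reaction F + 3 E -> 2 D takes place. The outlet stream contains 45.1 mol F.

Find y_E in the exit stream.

0.397

For F: n = n₀ − 1ξ → 45.1 = 54.68 − 1ξ, giving ξ = 9.579 mol.
Outlet amounts (n = n₀ + ν ξ):
  F: 54.68 − 1(9.579) = 45.1
  E: 71.02 − 3(9.579) = 42.28
  D: 0 + 2(9.579) = 19.16
Total out = 106.5 mol; y_E = 42.28 / 106.5 = 0.3969.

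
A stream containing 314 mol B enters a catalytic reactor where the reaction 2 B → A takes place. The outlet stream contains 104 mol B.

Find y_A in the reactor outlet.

For B: n = n₀ − 2ξ → 104 = 314 − 2ξ, giving ξ = 105 mol.
Outlet amounts (n = n₀ + ν ξ):
  B: 314 − 2(105) = 104
  A: 0 + 1(105) = 105
Total out = 209 mol; y_A = 105 / 209 = 0.5024.

0.502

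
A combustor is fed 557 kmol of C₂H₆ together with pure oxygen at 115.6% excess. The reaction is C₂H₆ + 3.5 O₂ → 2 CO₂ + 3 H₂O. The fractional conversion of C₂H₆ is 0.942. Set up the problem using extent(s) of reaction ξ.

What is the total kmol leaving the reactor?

5020 kmol

Stoichiometric O₂ = 3.5 × 557 = 1950 kmol; O₂ fed = 1950 × 2.156 = 4203 kmol.
Fuel reacted = 0.942 × 557 → ξ = 524.7 kmol.
Outlet (n = n₀ + ν ξ):
  C₂H₆: 557 − 1(524.7) = 32.31
  O₂: 4203 − 3.5(524.7) = 2367
  CO₂: 0 + 2(524.7) = 1049
  H₂O: 0 + 3(524.7) = 1574
Total out = 32.31 + 2367 + 1049 + 1574 = 5022 kmol.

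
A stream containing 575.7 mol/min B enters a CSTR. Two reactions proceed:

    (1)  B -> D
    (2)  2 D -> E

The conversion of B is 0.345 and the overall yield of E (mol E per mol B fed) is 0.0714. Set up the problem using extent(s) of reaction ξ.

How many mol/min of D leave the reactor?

Conversion of B: B consumed = 1ξ₁ = 0.345 × 575.7 → ξ₁ = 198.6 mol/min.
Yield of E: 1ξ₂ / 575.7 = 0.0714 → ξ₂ = 41.1 mol/min.
Outlet amounts (n = n₀ + Σ ν·ξ):
  B: 575.7 − 1(198.6) = 377.1
  D: 0 + 1(198.6) − 2(41.1) = 116.4
  E: 0 + 1(41.1) = 41.1

116 mol/min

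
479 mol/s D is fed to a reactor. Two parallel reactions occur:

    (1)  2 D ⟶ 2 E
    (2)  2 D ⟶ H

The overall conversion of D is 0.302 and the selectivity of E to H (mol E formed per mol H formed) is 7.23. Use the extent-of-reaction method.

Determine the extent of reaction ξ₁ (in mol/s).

Conversion of D: D consumed = 0.302 × 479 = 144.7 mol/s = 2ξ₁ + 2ξ₂.
Selectivity: 2ξ₁ / (1ξ₂) = 7.23 → ξ₁ = 3.615 ξ₂.
Substitute: (2·3.615 + 2) ξ₂ = 144.7 → ξ₂ = 15.67 mol/s, ξ₁ = 56.66 mol/s.
Outlet amounts (n = n₀ + Σ ν·ξ):
  D: 479 − 2(56.66) − 2(15.67) = 334.3
  E: 0 + 2(56.66) = 113.3
  H: 0 + 1(15.67) = 15.67

ξ₁ = 56.7 mol/s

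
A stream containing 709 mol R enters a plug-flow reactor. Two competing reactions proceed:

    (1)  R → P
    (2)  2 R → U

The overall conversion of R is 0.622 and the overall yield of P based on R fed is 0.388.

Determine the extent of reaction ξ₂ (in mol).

Yield of P: 1ξ₁ / 709 = 0.388 → ξ₁ = 275.1 mol.
Conversion of R: 1ξ₁ + 2ξ₂ = 0.622 × 709 = 441 → ξ₂ = 82.95 mol.
Outlet amounts (n = n₀ + Σ ν·ξ):
  R: 709 − 1(275.1) − 2(82.95) = 268
  P: 0 + 1(275.1) = 275.1
  U: 0 + 1(82.95) = 82.95

ξ₂ = 83 mol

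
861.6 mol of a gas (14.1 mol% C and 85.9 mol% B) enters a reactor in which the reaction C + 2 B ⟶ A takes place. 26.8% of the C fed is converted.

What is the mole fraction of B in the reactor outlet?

0.847

C reacted = 0.268 × 121.5 = 32.56 mol; ν_C = −1, so ξ = 32.56/1 = 32.56 mol.
Outlet amounts (n = n₀ + ν ξ):
  C: 121.5 − 1(32.56) = 88.93
  B: 740.1 − 2(32.56) = 675
  A: 0 + 1(32.56) = 32.56
Total out = 796.5 mol; y_B = 675 / 796.5 = 0.8475.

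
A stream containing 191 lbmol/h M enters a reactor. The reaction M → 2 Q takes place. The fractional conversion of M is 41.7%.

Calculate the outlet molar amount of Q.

159 lbmol/h

M reacted = 0.417 × 191 = 79.65 lbmol/h; ν_M = −1, so ξ = 79.65/1 = 79.65 lbmol/h.
Outlet amounts (n = n₀ + ν ξ):
  M: 191 − 1(79.65) = 111.4
  Q: 0 + 2(79.65) = 159.3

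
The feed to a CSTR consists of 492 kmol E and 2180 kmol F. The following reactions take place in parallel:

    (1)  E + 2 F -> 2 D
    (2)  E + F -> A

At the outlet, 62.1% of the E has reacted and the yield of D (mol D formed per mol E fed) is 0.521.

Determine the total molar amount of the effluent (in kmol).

2370 kmol

Yield of D: 2ξ₁ / 492 = 0.521 → ξ₁ = 128.2 kmol.
Conversion of E: 1ξ₁ + 1ξ₂ = 0.621 × 492 = 305.5 → ξ₂ = 177.4 kmol.
Outlet amounts (n = n₀ + Σ ν·ξ):
  E: 492 − 1(128.2) − 1(177.4) = 186.5
  F: 2180 − 2(128.2) − 1(177.4) = 1746
  D: 0 + 2(128.2) = 256.3
  A: 0 + 1(177.4) = 177.4
Total out = 186.5 + 1746 + 256.3 + 177.4 = 2366 kmol.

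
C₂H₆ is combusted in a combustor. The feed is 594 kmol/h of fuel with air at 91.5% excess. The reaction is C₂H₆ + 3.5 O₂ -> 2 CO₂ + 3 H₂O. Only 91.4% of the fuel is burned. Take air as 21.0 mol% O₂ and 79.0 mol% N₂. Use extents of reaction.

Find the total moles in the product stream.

Stoichiometric O₂ = 3.5 × 594 = 2079 kmol/h; O₂ fed = 2079 × 1.915 = 3981 kmol/h.
N₂ fed = 3981 × 79/21 = 14980 kmol/h.
Fuel reacted = 0.914 × 594 → ξ = 542.9 kmol/h.
Outlet (n = n₀ + ν ξ):
  C₂H₆: 594 − 1(542.9) = 51.08
  O₂: 3981 − 3.5(542.9) = 2081
  N₂: 14980 (inert)
  CO₂: 0 + 2(542.9) = 1086
  H₂O: 0 + 3(542.9) = 1629
Total out = 51.08 + 2081 + 14980 + 1086 + 1629 = 19820 kmol/h.

19800 kmol/h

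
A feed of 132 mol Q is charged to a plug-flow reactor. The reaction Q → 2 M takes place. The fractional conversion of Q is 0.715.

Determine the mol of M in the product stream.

Q reacted = 0.715 × 132 = 94.38 mol; ν_Q = −1, so ξ = 94.38/1 = 94.38 mol.
Outlet amounts (n = n₀ + ν ξ):
  Q: 132 − 1(94.38) = 37.62
  M: 0 + 2(94.38) = 188.8

189 mol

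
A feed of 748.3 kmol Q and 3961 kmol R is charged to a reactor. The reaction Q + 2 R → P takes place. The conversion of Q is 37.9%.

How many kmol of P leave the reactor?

284 kmol

Q reacted = 0.379 × 748.3 = 283.6 kmol; ν_Q = −1, so ξ = 283.6/1 = 283.6 kmol.
Outlet amounts (n = n₀ + ν ξ):
  Q: 748.3 − 1(283.6) = 464.7
  R: 3961 − 2(283.6) = 3394
  P: 0 + 1(283.6) = 283.6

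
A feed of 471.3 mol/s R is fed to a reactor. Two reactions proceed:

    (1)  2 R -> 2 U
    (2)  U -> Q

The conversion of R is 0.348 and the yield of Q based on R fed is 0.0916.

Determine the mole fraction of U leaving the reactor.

Conversion of R: R consumed = 2ξ₁ = 0.348 × 471.3 → ξ₁ = 82.01 mol/s.
Yield of Q: 1ξ₂ / 471.3 = 0.0916 → ξ₂ = 43.17 mol/s.
Outlet amounts (n = n₀ + Σ ν·ξ):
  R: 471.3 − 2(82.01) = 307.3
  U: 0 + 2(82.01) − 1(43.17) = 120.8
  Q: 0 + 1(43.17) = 43.17
Total out = 471.3 mol/s; y_U = 120.8 / 471.3 = 0.2564.

0.256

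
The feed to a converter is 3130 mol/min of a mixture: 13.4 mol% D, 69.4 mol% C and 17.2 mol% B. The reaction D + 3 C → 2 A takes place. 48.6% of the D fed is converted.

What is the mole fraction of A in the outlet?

0.15

D reacted = 0.486 × 419.4 = 203.8 mol/min; ν_D = −1, so ξ = 203.8/1 = 203.8 mol/min.
Outlet amounts (n = n₀ + ν ξ):
  D: 419.4 − 1(203.8) = 215.6
  C: 2172 − 3(203.8) = 1561
  A: 0 + 2(203.8) = 407.7
  B: 538.4 (inert)
Total out = 2722 mol/min; y_A = 407.7 / 2722 = 0.1498.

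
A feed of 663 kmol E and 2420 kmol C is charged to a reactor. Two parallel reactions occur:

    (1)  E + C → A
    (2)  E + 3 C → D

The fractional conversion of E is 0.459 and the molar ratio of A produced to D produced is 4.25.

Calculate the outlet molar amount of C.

2000 kmol

Conversion of E: E consumed = 0.459 × 663 = 304.3 kmol = 1ξ₁ + 1ξ₂.
Selectivity: 1ξ₁ / (1ξ₂) = 4.25 → ξ₁ = 4.25 ξ₂.
Substitute: (1·4.25 + 1) ξ₂ = 304.3 → ξ₂ = 57.97 kmol, ξ₁ = 246.4 kmol.
Outlet amounts (n = n₀ + Σ ν·ξ):
  E: 663 − 1(246.4) − 1(57.97) = 358.7
  C: 2420 − 1(246.4) − 3(57.97) = 2000
  A: 0 + 1(246.4) = 246.4
  D: 0 + 1(57.97) = 57.97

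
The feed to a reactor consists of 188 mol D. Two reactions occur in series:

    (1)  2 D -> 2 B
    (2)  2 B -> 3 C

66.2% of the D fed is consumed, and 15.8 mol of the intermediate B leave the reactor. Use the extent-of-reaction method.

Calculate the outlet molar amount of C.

163 mol

Conversion of D: D consumed = 2ξ₁ = 0.662 × 188 → ξ₁ = 62.23 mol.
B balance: n_B = 0 + 2ξ₁ − 2ξ₂ = 15.8 → ξ₂ = (2·62.23 − 15.8)/2 = 54.33 mol.
Outlet amounts (n = n₀ + Σ ν·ξ):
  D: 188 − 2(62.23) = 63.54
  B: 0 + 2(62.23) − 2(54.33) = 15.8
  C: 0 + 3(54.33) = 163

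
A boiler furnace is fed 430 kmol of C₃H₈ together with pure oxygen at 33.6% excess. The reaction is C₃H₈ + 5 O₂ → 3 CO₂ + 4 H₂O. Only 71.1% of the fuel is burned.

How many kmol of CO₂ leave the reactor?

917 kmol

Stoichiometric O₂ = 5 × 430 = 2150 kmol; O₂ fed = 2150 × 1.336 = 2872 kmol.
Fuel reacted = 0.711 × 430 → ξ = 305.7 kmol.
Outlet (n = n₀ + ν ξ):
  C₃H₈: 430 − 1(305.7) = 124.3
  O₂: 2872 − 5(305.7) = 1344
  CO₂: 0 + 3(305.7) = 917.2
  H₂O: 0 + 4(305.7) = 1223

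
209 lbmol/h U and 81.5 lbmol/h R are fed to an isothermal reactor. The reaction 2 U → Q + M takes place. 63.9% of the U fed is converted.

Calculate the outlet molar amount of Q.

U reacted = 0.639 × 209 = 133.6 lbmol/h; ν_U = −2, so ξ = 133.6/2 = 66.78 lbmol/h.
Outlet amounts (n = n₀ + ν ξ):
  U: 209 − 2(66.78) = 75.45
  Q: 0 + 1(66.78) = 66.78
  M: 0 + 1(66.78) = 66.78
  R: 81.5 (inert)

66.8 lbmol/h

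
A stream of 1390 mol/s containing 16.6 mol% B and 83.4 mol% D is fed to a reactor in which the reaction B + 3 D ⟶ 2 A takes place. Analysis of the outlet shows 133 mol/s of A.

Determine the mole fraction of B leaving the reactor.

For A: n = n₀ + 2ξ → 133 = 0 + 2ξ, giving ξ = 66.5 mol/s.
Outlet amounts (n = n₀ + ν ξ):
  B: 230.7 − 1(66.5) = 164.2
  D: 1159 − 3(66.5) = 959.8
  A: 0 + 2(66.5) = 133
Total out = 1257 mol/s; y_B = 164.2 / 1257 = 0.1307.

0.131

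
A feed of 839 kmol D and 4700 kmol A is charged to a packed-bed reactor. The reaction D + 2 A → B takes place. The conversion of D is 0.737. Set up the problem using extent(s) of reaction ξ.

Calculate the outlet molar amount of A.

3460 kmol

D reacted = 0.737 × 839 = 618.3 kmol; ν_D = −1, so ξ = 618.3/1 = 618.3 kmol.
Outlet amounts (n = n₀ + ν ξ):
  D: 839 − 1(618.3) = 220.7
  A: 4700 − 2(618.3) = 3463
  B: 0 + 1(618.3) = 618.3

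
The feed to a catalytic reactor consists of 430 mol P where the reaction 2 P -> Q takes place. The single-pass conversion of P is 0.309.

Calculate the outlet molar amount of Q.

P reacted = 0.309 × 430 = 132.9 mol; ν_P = −2, so ξ = 132.9/2 = 66.44 mol.
Outlet amounts (n = n₀ + ν ξ):
  P: 430 − 2(66.44) = 297.1
  Q: 0 + 1(66.44) = 66.44

66.4 mol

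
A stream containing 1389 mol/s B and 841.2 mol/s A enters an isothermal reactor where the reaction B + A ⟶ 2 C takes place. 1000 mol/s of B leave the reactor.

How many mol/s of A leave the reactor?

For B: n = n₀ − 1ξ → 1000 = 1389 − 1ξ, giving ξ = 389 mol/s.
Outlet amounts (n = n₀ + ν ξ):
  B: 1389 − 1(389) = 1000
  A: 841.2 − 1(389) = 452.2
  C: 0 + 2(389) = 778

452 mol/s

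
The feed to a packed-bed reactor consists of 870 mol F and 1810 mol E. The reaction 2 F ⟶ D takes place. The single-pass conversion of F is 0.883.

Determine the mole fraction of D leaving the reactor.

0.167

F reacted = 0.883 × 870 = 768.2 mol; ν_F = −2, so ξ = 768.2/2 = 384.1 mol.
Outlet amounts (n = n₀ + ν ξ):
  F: 870 − 2(384.1) = 101.8
  D: 0 + 1(384.1) = 384.1
  E: 1810 (inert)
Total out = 2296 mol; y_D = 384.1 / 2296 = 0.1673.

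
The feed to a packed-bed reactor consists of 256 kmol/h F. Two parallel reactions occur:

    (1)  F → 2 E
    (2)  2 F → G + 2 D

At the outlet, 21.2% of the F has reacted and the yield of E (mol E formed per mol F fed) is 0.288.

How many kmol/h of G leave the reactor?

Yield of E: 2ξ₁ / 256 = 0.288 → ξ₁ = 36.86 kmol/h.
Conversion of F: 1ξ₁ + 2ξ₂ = 0.212 × 256 = 54.27 → ξ₂ = 8.704 kmol/h.
Outlet amounts (n = n₀ + Σ ν·ξ):
  F: 256 − 1(36.86) − 2(8.704) = 201.7
  E: 0 + 2(36.86) = 73.73
  G: 0 + 1(8.704) = 8.704
  D: 0 + 2(8.704) = 17.41

8.7 kmol/h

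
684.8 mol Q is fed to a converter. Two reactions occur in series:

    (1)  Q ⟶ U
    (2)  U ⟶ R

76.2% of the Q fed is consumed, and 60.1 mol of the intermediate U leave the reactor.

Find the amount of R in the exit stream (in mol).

462 mol

Conversion of Q: Q consumed = 1ξ₁ = 0.762 × 684.8 → ξ₁ = 521.8 mol.
U balance: n_U = 0 + 1ξ₁ − 1ξ₂ = 60.1 → ξ₂ = (1·521.8 − 60.1)/1 = 461.7 mol.
Outlet amounts (n = n₀ + Σ ν·ξ):
  Q: 684.8 − 1(521.8) = 163
  U: 0 + 1(521.8) − 1(461.7) = 60.1
  R: 0 + 1(461.7) = 461.7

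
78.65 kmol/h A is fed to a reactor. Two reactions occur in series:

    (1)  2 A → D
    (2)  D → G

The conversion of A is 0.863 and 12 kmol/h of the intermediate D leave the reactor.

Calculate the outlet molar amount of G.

Conversion of A: A consumed = 2ξ₁ = 0.863 × 78.65 → ξ₁ = 33.94 kmol/h.
D balance: n_D = 0 + 1ξ₁ − 1ξ₂ = 12 → ξ₂ = (1·33.94 − 12)/1 = 21.94 kmol/h.
Outlet amounts (n = n₀ + Σ ν·ξ):
  A: 78.65 − 2(33.94) = 10.78
  D: 0 + 1(33.94) − 1(21.94) = 12
  G: 0 + 1(21.94) = 21.94

21.9 kmol/h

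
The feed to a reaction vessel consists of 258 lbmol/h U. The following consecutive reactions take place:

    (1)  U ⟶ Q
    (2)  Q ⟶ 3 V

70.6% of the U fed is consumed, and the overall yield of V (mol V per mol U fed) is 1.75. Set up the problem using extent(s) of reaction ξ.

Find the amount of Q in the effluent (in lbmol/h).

31.6 lbmol/h

Conversion of U: U consumed = 1ξ₁ = 0.706 × 258 → ξ₁ = 182.1 lbmol/h.
Yield of V: 3ξ₂ / 258 = 1.75 → ξ₂ = 150.5 lbmol/h.
Outlet amounts (n = n₀ + Σ ν·ξ):
  U: 258 − 1(182.1) = 75.85
  Q: 0 + 1(182.1) − 1(150.5) = 31.65
  V: 0 + 3(150.5) = 451.5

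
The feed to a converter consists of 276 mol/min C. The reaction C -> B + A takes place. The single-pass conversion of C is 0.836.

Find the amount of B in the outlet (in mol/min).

C reacted = 0.836 × 276 = 230.7 mol/min; ν_C = −1, so ξ = 230.7/1 = 230.7 mol/min.
Outlet amounts (n = n₀ + ν ξ):
  C: 276 − 1(230.7) = 45.26
  B: 0 + 1(230.7) = 230.7
  A: 0 + 1(230.7) = 230.7

231 mol/min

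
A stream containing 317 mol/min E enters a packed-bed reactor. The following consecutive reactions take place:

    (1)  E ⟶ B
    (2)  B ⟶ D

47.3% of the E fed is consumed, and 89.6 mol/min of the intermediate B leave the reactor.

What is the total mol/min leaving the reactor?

Conversion of E: E consumed = 1ξ₁ = 0.473 × 317 → ξ₁ = 149.9 mol/min.
B balance: n_B = 0 + 1ξ₁ − 1ξ₂ = 89.6 → ξ₂ = (1·149.9 − 89.6)/1 = 60.34 mol/min.
Outlet amounts (n = n₀ + Σ ν·ξ):
  E: 317 − 1(149.9) = 167.1
  B: 0 + 1(149.9) − 1(60.34) = 89.6
  D: 0 + 1(60.34) = 60.34
Total out = 167.1 + 89.6 + 60.34 = 317 mol/min.

317 mol/min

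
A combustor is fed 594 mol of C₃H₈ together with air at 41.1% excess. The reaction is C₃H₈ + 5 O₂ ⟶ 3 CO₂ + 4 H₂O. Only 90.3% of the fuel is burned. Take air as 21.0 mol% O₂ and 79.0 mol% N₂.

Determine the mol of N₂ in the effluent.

15800 mol

Stoichiometric O₂ = 5 × 594 = 2970 mol; O₂ fed = 2970 × 1.411 = 4191 mol.
N₂ fed = 4191 × 79/21 = 15760 mol.
Fuel reacted = 0.903 × 594 → ξ = 536.4 mol.
Outlet (n = n₀ + ν ξ):
  C₃H₈: 594 − 1(536.4) = 57.62
  O₂: 4191 − 5(536.4) = 1509
  N₂: 15760 (inert)
  CO₂: 0 + 3(536.4) = 1609
  H₂O: 0 + 4(536.4) = 2146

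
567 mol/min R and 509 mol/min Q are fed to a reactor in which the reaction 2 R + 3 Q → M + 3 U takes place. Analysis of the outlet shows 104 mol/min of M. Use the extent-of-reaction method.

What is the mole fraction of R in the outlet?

For M: n = n₀ + 1ξ → 104 = 0 + 1ξ, giving ξ = 104 mol/min.
Outlet amounts (n = n₀ + ν ξ):
  R: 567 − 2(104) = 359
  Q: 509 − 3(104) = 197
  M: 0 + 1(104) = 104
  U: 0 + 3(104) = 312
Total out = 972 mol/min; y_R = 359 / 972 = 0.3693.

0.369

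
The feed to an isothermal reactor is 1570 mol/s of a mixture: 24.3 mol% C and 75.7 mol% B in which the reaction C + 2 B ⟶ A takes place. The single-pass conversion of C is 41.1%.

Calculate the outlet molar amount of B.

C reacted = 0.411 × 381.5 = 156.8 mol/s; ν_C = −1, so ξ = 156.8/1 = 156.8 mol/s.
Outlet amounts (n = n₀ + ν ξ):
  C: 381.5 − 1(156.8) = 224.7
  B: 1188 − 2(156.8) = 874.9
  A: 0 + 1(156.8) = 156.8

875 mol/s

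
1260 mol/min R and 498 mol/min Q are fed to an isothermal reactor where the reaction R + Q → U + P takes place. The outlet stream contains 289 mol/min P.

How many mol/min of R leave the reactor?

971 mol/min

For P: n = n₀ + 1ξ → 289 = 0 + 1ξ, giving ξ = 289 mol/min.
Outlet amounts (n = n₀ + ν ξ):
  R: 1260 − 1(289) = 971
  Q: 498 − 1(289) = 209
  U: 0 + 1(289) = 289
  P: 0 + 1(289) = 289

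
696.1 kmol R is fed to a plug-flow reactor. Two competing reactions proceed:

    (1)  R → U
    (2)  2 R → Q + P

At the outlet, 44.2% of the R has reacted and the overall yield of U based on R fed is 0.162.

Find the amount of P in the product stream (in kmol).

97.5 kmol

Yield of U: 1ξ₁ / 696.1 = 0.162 → ξ₁ = 112.8 kmol.
Conversion of R: 1ξ₁ + 2ξ₂ = 0.442 × 696.1 = 307.7 → ξ₂ = 97.45 kmol.
Outlet amounts (n = n₀ + Σ ν·ξ):
  R: 696.1 − 1(112.8) − 2(97.45) = 388.4
  U: 0 + 1(112.8) = 112.8
  Q: 0 + 1(97.45) = 97.45
  P: 0 + 1(97.45) = 97.45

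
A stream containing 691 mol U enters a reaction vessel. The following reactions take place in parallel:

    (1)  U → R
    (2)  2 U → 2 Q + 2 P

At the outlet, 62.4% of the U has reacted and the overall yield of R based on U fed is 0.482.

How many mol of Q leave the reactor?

Yield of R: 1ξ₁ / 691 = 0.482 → ξ₁ = 333.1 mol.
Conversion of U: 1ξ₁ + 2ξ₂ = 0.624 × 691 = 431.2 → ξ₂ = 49.06 mol.
Outlet amounts (n = n₀ + Σ ν·ξ):
  U: 691 − 1(333.1) − 2(49.06) = 259.8
  R: 0 + 1(333.1) = 333.1
  Q: 0 + 2(49.06) = 98.12
  P: 0 + 2(49.06) = 98.12

98.1 mol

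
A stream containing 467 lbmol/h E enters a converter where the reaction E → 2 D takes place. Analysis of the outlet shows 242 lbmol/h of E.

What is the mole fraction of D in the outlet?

For E: n = n₀ − 1ξ → 242 = 467 − 1ξ, giving ξ = 225 lbmol/h.
Outlet amounts (n = n₀ + ν ξ):
  E: 467 − 1(225) = 242
  D: 0 + 2(225) = 450
Total out = 692 lbmol/h; y_D = 450 / 692 = 0.6503.

0.65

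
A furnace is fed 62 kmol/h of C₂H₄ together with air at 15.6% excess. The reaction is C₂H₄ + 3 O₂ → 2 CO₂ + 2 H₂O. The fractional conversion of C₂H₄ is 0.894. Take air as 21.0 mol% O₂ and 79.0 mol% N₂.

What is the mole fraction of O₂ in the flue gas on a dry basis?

Stoichiometric O₂ = 3 × 62 = 186 kmol/h; O₂ fed = 186 × 1.156 = 215 kmol/h.
N₂ fed = 215 × 79/21 = 808.9 kmol/h.
Fuel reacted = 0.894 × 62 → ξ = 55.43 kmol/h.
Outlet (n = n₀ + ν ξ):
  C₂H₄: 62 − 1(55.43) = 6.572
  O₂: 215 − 3(55.43) = 48.73
  N₂: 808.9 (inert)
  CO₂: 0 + 2(55.43) = 110.9
  H₂O: 0 + 2(55.43) = 110.9
Dry total = 975 kmol/h; y_O₂ (dry) = 48.73 / 975 = 0.04998.

0.05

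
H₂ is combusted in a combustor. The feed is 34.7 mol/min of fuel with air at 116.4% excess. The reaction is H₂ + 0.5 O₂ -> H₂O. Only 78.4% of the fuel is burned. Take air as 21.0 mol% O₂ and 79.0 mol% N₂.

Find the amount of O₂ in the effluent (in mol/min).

Stoichiometric O₂ = 0.5 × 34.7 = 17.35 mol/min; O₂ fed = 17.35 × 2.164 = 37.55 mol/min.
N₂ fed = 37.55 × 79/21 = 141.2 mol/min.
Fuel reacted = 0.784 × 34.7 → ξ = 27.2 mol/min.
Outlet (n = n₀ + ν ξ):
  H₂: 34.7 − 1(27.2) = 7.495
  O₂: 37.55 − 0.5(27.2) = 23.94
  N₂: 141.2 (inert)
  H₂O: 0 + 1(27.2) = 27.2

23.9 mol/min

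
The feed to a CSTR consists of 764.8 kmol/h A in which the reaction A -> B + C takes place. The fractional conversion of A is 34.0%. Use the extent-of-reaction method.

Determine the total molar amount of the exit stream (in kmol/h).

A reacted = 0.34 × 764.8 = 260 kmol/h; ν_A = −1, so ξ = 260/1 = 260 kmol/h.
Outlet amounts (n = n₀ + ν ξ):
  A: 764.8 − 1(260) = 504.8
  B: 0 + 1(260) = 260
  C: 0 + 1(260) = 260
Total out = 504.8 + 260 + 260 = 1025 kmol/h.

1020 kmol/h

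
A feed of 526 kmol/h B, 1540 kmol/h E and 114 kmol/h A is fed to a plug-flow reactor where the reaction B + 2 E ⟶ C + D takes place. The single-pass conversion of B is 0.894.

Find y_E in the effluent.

B reacted = 0.894 × 526 = 470.2 kmol/h; ν_B = −1, so ξ = 470.2/1 = 470.2 kmol/h.
Outlet amounts (n = n₀ + ν ξ):
  B: 526 − 1(470.2) = 55.76
  E: 1540 − 2(470.2) = 599.5
  C: 0 + 1(470.2) = 470.2
  D: 0 + 1(470.2) = 470.2
  A: 114 (inert)
Total out = 1710 kmol/h; y_E = 599.5 / 1710 = 0.3506.

0.351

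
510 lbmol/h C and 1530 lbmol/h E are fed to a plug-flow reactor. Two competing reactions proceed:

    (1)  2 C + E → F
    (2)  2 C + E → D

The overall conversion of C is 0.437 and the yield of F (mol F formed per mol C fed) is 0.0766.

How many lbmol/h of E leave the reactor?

Yield of F: 1ξ₁ / 510 = 0.0766 → ξ₁ = 39.07 lbmol/h.
Conversion of C: 2ξ₁ + 2ξ₂ = 0.437 × 510 = 222.9 → ξ₂ = 72.37 lbmol/h.
Outlet amounts (n = n₀ + Σ ν·ξ):
  C: 510 − 2(39.07) − 2(72.37) = 287.1
  E: 1530 − 1(39.07) − 1(72.37) = 1419
  F: 0 + 1(39.07) = 39.07
  D: 0 + 1(72.37) = 72.37

1420 lbmol/h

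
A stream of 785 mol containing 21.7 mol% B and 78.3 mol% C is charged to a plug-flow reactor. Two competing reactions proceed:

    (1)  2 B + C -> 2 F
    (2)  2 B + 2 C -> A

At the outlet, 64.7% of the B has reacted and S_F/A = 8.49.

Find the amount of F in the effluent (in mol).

Conversion of B: B consumed = 0.647 × 170.3 = 110.2 mol = 2ξ₁ + 2ξ₂.
Selectivity: 2ξ₁ / (1ξ₂) = 8.49 → ξ₁ = 4.245 ξ₂.
Substitute: (2·4.245 + 2) ξ₂ = 110.2 → ξ₂ = 10.51 mol, ξ₁ = 44.6 mol.
Outlet amounts (n = n₀ + Σ ν·ξ):
  B: 170.3 − 2(44.6) − 2(10.51) = 60.13
  C: 614.7 − 1(44.6) − 2(10.51) = 549
  F: 0 + 2(44.6) = 89.2
  A: 0 + 1(10.51) = 10.51

89.2 mol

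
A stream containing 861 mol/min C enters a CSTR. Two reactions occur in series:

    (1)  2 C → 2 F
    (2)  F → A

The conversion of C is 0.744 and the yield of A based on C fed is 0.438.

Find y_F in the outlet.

Conversion of C: C consumed = 2ξ₁ = 0.744 × 861 → ξ₁ = 320.3 mol/min.
Yield of A: 1ξ₂ / 861 = 0.438 → ξ₂ = 377.1 mol/min.
Outlet amounts (n = n₀ + Σ ν·ξ):
  C: 861 − 2(320.3) = 220.4
  F: 0 + 2(320.3) − 1(377.1) = 263.5
  A: 0 + 1(377.1) = 377.1
Total out = 861 mol/min; y_F = 263.5 / 861 = 0.306.

0.306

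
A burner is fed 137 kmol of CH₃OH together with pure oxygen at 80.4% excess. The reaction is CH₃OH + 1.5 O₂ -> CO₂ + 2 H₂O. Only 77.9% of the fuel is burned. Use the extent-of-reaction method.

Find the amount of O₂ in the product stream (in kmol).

Stoichiometric O₂ = 1.5 × 137 = 205.5 kmol; O₂ fed = 205.5 × 1.804 = 370.7 kmol.
Fuel reacted = 0.779 × 137 → ξ = 106.7 kmol.
Outlet (n = n₀ + ν ξ):
  CH₃OH: 137 − 1(106.7) = 30.28
  O₂: 370.7 − 1.5(106.7) = 210.6
  CO₂: 0 + 1(106.7) = 106.7
  H₂O: 0 + 2(106.7) = 213.4

211 kmol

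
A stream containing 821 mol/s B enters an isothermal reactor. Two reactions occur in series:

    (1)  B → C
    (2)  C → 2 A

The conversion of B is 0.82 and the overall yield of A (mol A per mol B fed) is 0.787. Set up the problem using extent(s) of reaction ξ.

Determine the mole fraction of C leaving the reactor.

0.306

Conversion of B: B consumed = 1ξ₁ = 0.82 × 821 → ξ₁ = 673.2 mol/s.
Yield of A: 2ξ₂ / 821 = 0.787 → ξ₂ = 323.1 mol/s.
Outlet amounts (n = n₀ + Σ ν·ξ):
  B: 821 − 1(673.2) = 147.8
  C: 0 + 1(673.2) − 1(323.1) = 350.2
  A: 0 + 2(323.1) = 646.1
Total out = 1144 mol/s; y_C = 350.2 / 1144 = 0.3061.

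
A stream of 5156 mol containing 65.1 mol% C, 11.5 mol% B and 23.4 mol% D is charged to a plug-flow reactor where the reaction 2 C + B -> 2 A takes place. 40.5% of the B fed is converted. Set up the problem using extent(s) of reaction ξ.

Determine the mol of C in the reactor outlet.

2880 mol

B reacted = 0.405 × 592.9 = 240.1 mol; ν_B = −1, so ξ = 240.1/1 = 240.1 mol.
Outlet amounts (n = n₀ + ν ξ):
  C: 3357 − 2(240.1) = 2876
  B: 592.9 − 1(240.1) = 352.8
  A: 0 + 2(240.1) = 480.3
  D: 1207 (inert)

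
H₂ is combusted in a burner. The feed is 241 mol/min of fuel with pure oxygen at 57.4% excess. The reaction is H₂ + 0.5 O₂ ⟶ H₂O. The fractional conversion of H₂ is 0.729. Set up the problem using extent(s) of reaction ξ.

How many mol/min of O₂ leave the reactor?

102 mol/min

Stoichiometric O₂ = 0.5 × 241 = 120.5 mol/min; O₂ fed = 120.5 × 1.574 = 189.7 mol/min.
Fuel reacted = 0.729 × 241 → ξ = 175.7 mol/min.
Outlet (n = n₀ + ν ξ):
  H₂: 241 − 1(175.7) = 65.31
  O₂: 189.7 − 0.5(175.7) = 101.8
  H₂O: 0 + 1(175.7) = 175.7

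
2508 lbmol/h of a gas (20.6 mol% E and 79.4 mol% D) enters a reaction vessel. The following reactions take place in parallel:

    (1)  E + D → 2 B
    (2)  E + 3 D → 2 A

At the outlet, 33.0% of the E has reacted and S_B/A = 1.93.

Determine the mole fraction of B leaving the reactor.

Conversion of E: E consumed = 0.33 × 516.6 = 170.5 lbmol/h = 1ξ₁ + 1ξ₂.
Selectivity: 2ξ₁ / (2ξ₂) = 1.93 → ξ₁ = 1.93 ξ₂.
Substitute: (1·1.93 + 1) ξ₂ = 170.5 → ξ₂ = 58.19 lbmol/h, ξ₁ = 112.3 lbmol/h.
Outlet amounts (n = n₀ + Σ ν·ξ):
  E: 516.6 − 1(112.3) − 1(58.19) = 346.2
  D: 1991 − 1(112.3) − 3(58.19) = 1704
  B: 0 + 2(112.3) = 224.6
  A: 0 + 2(58.19) = 116.4
Total out = 2392 lbmol/h; y_B = 224.6 / 2392 = 0.09392.

0.0939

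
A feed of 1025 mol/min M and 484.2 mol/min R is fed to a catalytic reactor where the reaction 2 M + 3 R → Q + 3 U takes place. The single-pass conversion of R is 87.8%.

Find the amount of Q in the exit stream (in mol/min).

R reacted = 0.878 × 484.2 = 425.1 mol/min; ν_R = −3, so ξ = 425.1/3 = 141.7 mol/min.
Outlet amounts (n = n₀ + ν ξ):
  M: 1025 − 2(141.7) = 741.6
  R: 484.2 − 3(141.7) = 59.07
  Q: 0 + 1(141.7) = 141.7
  U: 0 + 3(141.7) = 425.1

142 mol/min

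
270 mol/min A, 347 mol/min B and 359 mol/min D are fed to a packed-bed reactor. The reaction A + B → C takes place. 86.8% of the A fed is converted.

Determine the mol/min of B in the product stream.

113 mol/min

A reacted = 0.868 × 270 = 234.4 mol/min; ν_A = −1, so ξ = 234.4/1 = 234.4 mol/min.
Outlet amounts (n = n₀ + ν ξ):
  A: 270 − 1(234.4) = 35.64
  B: 347 − 1(234.4) = 112.6
  C: 0 + 1(234.4) = 234.4
  D: 359 (inert)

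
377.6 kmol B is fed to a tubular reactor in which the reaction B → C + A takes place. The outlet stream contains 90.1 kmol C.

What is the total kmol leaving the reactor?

For C: n = n₀ + 1ξ → 90.1 = 0 + 1ξ, giving ξ = 90.1 kmol.
Outlet amounts (n = n₀ + ν ξ):
  B: 377.6 − 1(90.1) = 287.5
  C: 0 + 1(90.1) = 90.1
  A: 0 + 1(90.1) = 90.1
Total out = 287.5 + 90.1 + 90.1 = 467.7 kmol.

468 kmol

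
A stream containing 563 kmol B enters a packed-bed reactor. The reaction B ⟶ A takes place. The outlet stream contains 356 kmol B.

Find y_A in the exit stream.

For B: n = n₀ − 1ξ → 356 = 563 − 1ξ, giving ξ = 207 kmol.
Outlet amounts (n = n₀ + ν ξ):
  B: 563 − 1(207) = 356
  A: 0 + 1(207) = 207
Total out = 563 kmol; y_A = 207 / 563 = 0.3677.

0.368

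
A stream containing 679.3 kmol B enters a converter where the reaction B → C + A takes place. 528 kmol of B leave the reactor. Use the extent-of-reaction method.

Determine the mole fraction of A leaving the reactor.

For B: n = n₀ − 1ξ → 528 = 679.3 − 1ξ, giving ξ = 151.3 kmol.
Outlet amounts (n = n₀ + ν ξ):
  B: 679.3 − 1(151.3) = 528
  C: 0 + 1(151.3) = 151.3
  A: 0 + 1(151.3) = 151.3
Total out = 830.6 kmol; y_A = 151.3 / 830.6 = 0.1822.

0.182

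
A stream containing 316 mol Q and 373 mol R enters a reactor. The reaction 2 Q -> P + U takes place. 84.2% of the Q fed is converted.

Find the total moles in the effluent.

Q reacted = 0.842 × 316 = 266.1 mol; ν_Q = −2, so ξ = 266.1/2 = 133 mol.
Outlet amounts (n = n₀ + ν ξ):
  Q: 316 − 2(133) = 49.93
  P: 0 + 1(133) = 133
  U: 0 + 1(133) = 133
  R: 373 (inert)
Total out = 49.93 + 133 + 133 + 373 = 689 mol.

689 mol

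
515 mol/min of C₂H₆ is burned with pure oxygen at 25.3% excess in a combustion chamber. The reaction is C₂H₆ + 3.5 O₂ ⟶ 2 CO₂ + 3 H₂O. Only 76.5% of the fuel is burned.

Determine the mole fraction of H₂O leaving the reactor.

0.398

Stoichiometric O₂ = 3.5 × 515 = 1802 mol/min; O₂ fed = 1802 × 1.253 = 2259 mol/min.
Fuel reacted = 0.765 × 515 → ξ = 394 mol/min.
Outlet (n = n₀ + ν ξ):
  C₂H₆: 515 − 1(394) = 121
  O₂: 2259 − 3.5(394) = 879.6
  CO₂: 0 + 2(394) = 788
  H₂O: 0 + 3(394) = 1182
Total out = 2971 mol/min; y_H₂O = 1182 / 2971 = 0.3979.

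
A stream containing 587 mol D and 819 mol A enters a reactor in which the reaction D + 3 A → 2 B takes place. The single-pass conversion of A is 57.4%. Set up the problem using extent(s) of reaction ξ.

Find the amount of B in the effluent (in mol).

A reacted = 0.574 × 819 = 470.1 mol; ν_A = −3, so ξ = 470.1/3 = 156.7 mol.
Outlet amounts (n = n₀ + ν ξ):
  D: 587 − 1(156.7) = 430.3
  A: 819 − 3(156.7) = 348.9
  B: 0 + 2(156.7) = 313.4

313 mol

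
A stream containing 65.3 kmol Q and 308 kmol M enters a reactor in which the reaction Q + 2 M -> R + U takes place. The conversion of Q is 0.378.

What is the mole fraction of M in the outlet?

Q reacted = 0.378 × 65.3 = 24.68 kmol; ν_Q = −1, so ξ = 24.68/1 = 24.68 kmol.
Outlet amounts (n = n₀ + ν ξ):
  Q: 65.3 − 1(24.68) = 40.62
  M: 308 − 2(24.68) = 258.6
  R: 0 + 1(24.68) = 24.68
  U: 0 + 1(24.68) = 24.68
Total out = 348.6 kmol; y_M = 258.6 / 348.6 = 0.7419.

0.742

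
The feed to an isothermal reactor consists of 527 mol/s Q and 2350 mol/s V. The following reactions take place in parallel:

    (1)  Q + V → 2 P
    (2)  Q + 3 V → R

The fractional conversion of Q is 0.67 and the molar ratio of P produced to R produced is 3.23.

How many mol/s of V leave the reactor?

1730 mol/s

Conversion of Q: Q consumed = 0.67 × 527 = 353.1 mol/s = 1ξ₁ + 1ξ₂.
Selectivity: 2ξ₁ / (1ξ₂) = 3.23 → ξ₁ = 1.615 ξ₂.
Substitute: (1·1.615 + 1) ξ₂ = 353.1 → ξ₂ = 135 mol/s, ξ₁ = 218.1 mol/s.
Outlet amounts (n = n₀ + Σ ν·ξ):
  Q: 527 − 1(218.1) − 1(135) = 173.9
  V: 2350 − 1(218.1) − 3(135) = 1727
  P: 0 + 2(218.1) = 436.1
  R: 0 + 1(135) = 135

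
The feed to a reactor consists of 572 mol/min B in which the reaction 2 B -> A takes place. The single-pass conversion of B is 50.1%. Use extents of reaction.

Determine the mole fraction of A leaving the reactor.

0.334

B reacted = 0.501 × 572 = 286.6 mol/min; ν_B = −2, so ξ = 286.6/2 = 143.3 mol/min.
Outlet amounts (n = n₀ + ν ξ):
  B: 572 − 2(143.3) = 285.4
  A: 0 + 1(143.3) = 143.3
Total out = 428.7 mol/min; y_A = 143.3 / 428.7 = 0.3342.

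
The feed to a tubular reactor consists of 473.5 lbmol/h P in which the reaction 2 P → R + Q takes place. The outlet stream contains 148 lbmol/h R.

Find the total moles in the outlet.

474 lbmol/h

For R: n = n₀ + 1ξ → 148 = 0 + 1ξ, giving ξ = 148 lbmol/h.
Outlet amounts (n = n₀ + ν ξ):
  P: 473.5 − 2(148) = 177.5
  R: 0 + 1(148) = 148
  Q: 0 + 1(148) = 148
Total out = 177.5 + 148 + 148 = 473.5 lbmol/h.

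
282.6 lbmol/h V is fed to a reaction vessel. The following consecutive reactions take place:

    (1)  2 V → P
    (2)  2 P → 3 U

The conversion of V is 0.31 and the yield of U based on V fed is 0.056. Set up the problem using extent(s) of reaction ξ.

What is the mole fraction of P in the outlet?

0.136

Conversion of V: V consumed = 2ξ₁ = 0.31 × 282.6 → ξ₁ = 43.8 lbmol/h.
Yield of U: 3ξ₂ / 282.6 = 0.056 → ξ₂ = 5.275 lbmol/h.
Outlet amounts (n = n₀ + Σ ν·ξ):
  V: 282.6 − 2(43.8) = 195
  P: 0 + 1(43.8) − 2(5.275) = 33.25
  U: 0 + 3(5.275) = 15.83
Total out = 244.1 lbmol/h; y_P = 33.25 / 244.1 = 0.1362.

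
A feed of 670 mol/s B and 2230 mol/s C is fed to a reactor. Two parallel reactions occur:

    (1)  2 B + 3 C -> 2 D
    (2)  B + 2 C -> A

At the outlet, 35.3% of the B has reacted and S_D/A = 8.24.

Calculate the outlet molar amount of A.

Conversion of B: B consumed = 0.353 × 670 = 236.5 mol/s = 2ξ₁ + 1ξ₂.
Selectivity: 2ξ₁ / (1ξ₂) = 8.24 → ξ₁ = 4.12 ξ₂.
Substitute: (2·4.12 + 1) ξ₂ = 236.5 → ξ₂ = 25.6 mol/s, ξ₁ = 105.5 mol/s.
Outlet amounts (n = n₀ + Σ ν·ξ):
  B: 670 − 2(105.5) − 1(25.6) = 433.5
  C: 2230 − 3(105.5) − 2(25.6) = 1862
  D: 0 + 2(105.5) = 210.9
  A: 0 + 1(25.6) = 25.6

25.6 mol/s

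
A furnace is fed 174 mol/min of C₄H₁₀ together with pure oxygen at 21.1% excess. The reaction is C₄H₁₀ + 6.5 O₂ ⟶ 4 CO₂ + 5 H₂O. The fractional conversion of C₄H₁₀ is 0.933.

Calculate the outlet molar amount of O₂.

Stoichiometric O₂ = 6.5 × 174 = 1131 mol/min; O₂ fed = 1131 × 1.211 = 1370 mol/min.
Fuel reacted = 0.933 × 174 → ξ = 162.3 mol/min.
Outlet (n = n₀ + ν ξ):
  C₄H₁₀: 174 − 1(162.3) = 11.66
  O₂: 1370 − 6.5(162.3) = 314.4
  CO₂: 0 + 4(162.3) = 649.4
  H₂O: 0 + 5(162.3) = 811.7

314 mol/min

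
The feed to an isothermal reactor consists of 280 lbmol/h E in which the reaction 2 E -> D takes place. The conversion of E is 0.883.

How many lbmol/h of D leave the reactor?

E reacted = 0.883 × 280 = 247.2 lbmol/h; ν_E = −2, so ξ = 247.2/2 = 123.6 lbmol/h.
Outlet amounts (n = n₀ + ν ξ):
  E: 280 − 2(123.6) = 32.76
  D: 0 + 1(123.6) = 123.6

124 lbmol/h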